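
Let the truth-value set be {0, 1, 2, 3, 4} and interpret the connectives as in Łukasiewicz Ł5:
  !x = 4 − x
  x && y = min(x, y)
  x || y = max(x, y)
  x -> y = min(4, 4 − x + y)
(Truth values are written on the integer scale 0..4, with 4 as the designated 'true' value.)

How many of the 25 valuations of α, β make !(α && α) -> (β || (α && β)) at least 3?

value 4: 15 assignments (counts)
value 3: 4 assignments (counts)
value 2: 3 assignments
value 1: 2 assignments
value 0: 1 assignment
So 19 of the 25 assignments meet the threshold.

19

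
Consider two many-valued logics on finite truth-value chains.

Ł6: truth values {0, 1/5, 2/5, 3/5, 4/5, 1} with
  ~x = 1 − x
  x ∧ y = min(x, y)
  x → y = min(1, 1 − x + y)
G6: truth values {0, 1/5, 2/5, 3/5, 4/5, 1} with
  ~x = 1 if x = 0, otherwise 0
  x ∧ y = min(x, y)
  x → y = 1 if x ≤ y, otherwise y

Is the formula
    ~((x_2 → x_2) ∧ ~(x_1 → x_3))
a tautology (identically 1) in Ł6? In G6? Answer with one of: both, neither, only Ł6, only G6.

neither

In Ł6: at x_1 = 1/5, x_2 = 0, x_3 = 0 the value is 4/5 — not a tautology.
In G6: at x_1 = 1/5, x_2 = 0, x_3 = 0 the value is 0 — not a tautology.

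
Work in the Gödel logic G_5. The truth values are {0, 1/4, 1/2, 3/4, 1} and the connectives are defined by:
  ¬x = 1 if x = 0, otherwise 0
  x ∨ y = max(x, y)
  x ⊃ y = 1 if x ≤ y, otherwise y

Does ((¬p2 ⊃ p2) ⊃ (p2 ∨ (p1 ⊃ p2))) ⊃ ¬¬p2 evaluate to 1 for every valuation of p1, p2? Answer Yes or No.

No

Counterexample: take p1 = 0, p2 = 0.
¬p2 = ¬0 = 1
¬p2 ⊃ p2 = 1 ⊃ 0 = 0
p1 ⊃ p2 = 0 ⊃ 0 = 1
p2 ∨ (p1 ⊃ p2) = 0 ∨ 1 = 1
(¬p2 ⊃ p2) ⊃ (p2 ∨ (p1 ⊃ p2)) = 0 ⊃ 1 = 1
¬p2 = ¬0 = 1
¬¬p2 = ¬1 = 0
((¬p2 ⊃ p2) ⊃ (p2 ∨ (p1 ⊃ p2))) ⊃ ¬¬p2 = 1 ⊃ 0 = 0
This gives 0 ≠ 1.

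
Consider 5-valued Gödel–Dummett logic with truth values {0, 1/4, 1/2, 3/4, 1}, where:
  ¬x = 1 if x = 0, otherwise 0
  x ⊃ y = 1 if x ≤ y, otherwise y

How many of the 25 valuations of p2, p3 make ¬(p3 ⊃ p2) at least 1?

4

value 1: 4 assignments (counts)
value 0: 21 assignments
So 4 of the 25 assignments meet the threshold.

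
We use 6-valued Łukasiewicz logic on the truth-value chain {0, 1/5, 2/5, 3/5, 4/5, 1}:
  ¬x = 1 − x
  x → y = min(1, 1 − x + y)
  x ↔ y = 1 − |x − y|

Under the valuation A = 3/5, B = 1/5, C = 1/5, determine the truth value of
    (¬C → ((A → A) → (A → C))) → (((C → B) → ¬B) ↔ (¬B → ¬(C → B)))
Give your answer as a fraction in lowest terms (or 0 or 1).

¬C = ¬1/5 = 4/5
A → A = 3/5 → 3/5 = 1
A → C = 3/5 → 1/5 = 3/5
(A → A) → (A → C) = 1 → 3/5 = 3/5
¬C → ((A → A) → (A → C)) = 4/5 → 3/5 = 4/5
C → B = 1/5 → 1/5 = 1
¬B = ¬1/5 = 4/5
(C → B) → ¬B = 1 → 4/5 = 4/5
¬B = ¬1/5 = 4/5
C → B = 1/5 → 1/5 = 1
¬(C → B) = ¬1 = 0
¬B → ¬(C → B) = 4/5 → 0 = 1/5
((C → B) → ¬B) ↔ (¬B → ¬(C → B)) = 4/5 ↔ 1/5 = 2/5
(¬C → ((A → A) → (A → C))) → (((C → B) → ¬B) ↔ (¬B → ¬(C → B))) = 4/5 → 2/5 = 3/5

3/5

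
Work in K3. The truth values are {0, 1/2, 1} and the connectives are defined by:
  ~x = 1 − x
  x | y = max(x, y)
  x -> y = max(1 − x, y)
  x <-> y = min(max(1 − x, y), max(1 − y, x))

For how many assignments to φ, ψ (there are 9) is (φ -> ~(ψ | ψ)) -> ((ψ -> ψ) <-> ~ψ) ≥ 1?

φ = 0, ψ = 0 ↦ 1  ≥
φ = 0, ψ = 1/2 ↦ 1/2  <
φ = 0, ψ = 1 ↦ 0  <
φ = 1/2, ψ = 0 ↦ 1  ≥
φ = 1/2, ψ = 1/2 ↦ 1/2  <
φ = 1/2, ψ = 1 ↦ 1/2  <
φ = 1, ψ = 0 ↦ 1  ≥
φ = 1, ψ = 1/2 ↦ 1/2  <
φ = 1, ψ = 1 ↦ 1  ≥
So 4 of the 9 assignments meet the threshold.

4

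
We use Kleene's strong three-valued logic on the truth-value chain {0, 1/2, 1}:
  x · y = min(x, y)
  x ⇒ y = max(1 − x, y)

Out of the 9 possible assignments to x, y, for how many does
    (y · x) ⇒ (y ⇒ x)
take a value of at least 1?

7

x = 0, y = 0 ↦ 1  ≥
x = 0, y = 1/2 ↦ 1  ≥
x = 0, y = 1 ↦ 1  ≥
x = 1/2, y = 0 ↦ 1  ≥
x = 1/2, y = 1/2 ↦ 1/2  <
x = 1/2, y = 1 ↦ 1/2  <
x = 1, y = 0 ↦ 1  ≥
x = 1, y = 1/2 ↦ 1  ≥
x = 1, y = 1 ↦ 1  ≥
So 7 of the 9 assignments meet the threshold.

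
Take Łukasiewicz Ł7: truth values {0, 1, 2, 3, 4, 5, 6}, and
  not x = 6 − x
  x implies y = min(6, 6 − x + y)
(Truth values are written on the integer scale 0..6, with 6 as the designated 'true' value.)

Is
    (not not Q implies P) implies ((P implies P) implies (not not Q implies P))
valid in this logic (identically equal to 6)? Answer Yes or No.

Yes

At P = 2, Q = 0, for instance:
not Q = not 0 = 6
not not Q = not 6 = 0
not not Q implies P = 0 implies 2 = 6
P implies P = 2 implies 2 = 6
not not Q implies P = 0 implies 2 = 6
(P implies P) implies (not not Q implies P) = 6 implies 6 = 6
(not not Q implies P) implies ((P implies P) implies (not not Q implies P)) = 6 implies 6 = 6
and checking the remaining 48 assignments likewise gives ≥ 6 in every case.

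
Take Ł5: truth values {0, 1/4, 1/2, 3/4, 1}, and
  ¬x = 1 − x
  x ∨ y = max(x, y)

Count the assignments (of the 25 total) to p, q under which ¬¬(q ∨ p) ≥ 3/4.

value 1: 9 assignments (counts)
value 3/4: 7 assignments (counts)
value 1/2: 5 assignments
value 1/4: 3 assignments
value 0: 1 assignment
So 16 of the 25 assignments meet the threshold.

16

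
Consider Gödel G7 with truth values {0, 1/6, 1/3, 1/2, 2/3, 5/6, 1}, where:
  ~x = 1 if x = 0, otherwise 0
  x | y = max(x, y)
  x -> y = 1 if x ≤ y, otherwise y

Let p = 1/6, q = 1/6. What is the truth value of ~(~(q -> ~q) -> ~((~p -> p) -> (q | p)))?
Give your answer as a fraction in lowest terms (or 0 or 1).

1

~q = ~1/6 = 0
q -> ~q = 1/6 -> 0 = 0
~(q -> ~q) = ~0 = 1
~p = ~1/6 = 0
~p -> p = 0 -> 1/6 = 1
q | p = 1/6 | 1/6 = 1/6
(~p -> p) -> (q | p) = 1 -> 1/6 = 1/6
~((~p -> p) -> (q | p)) = ~1/6 = 0
~(q -> ~q) -> ~((~p -> p) -> (q | p)) = 1 -> 0 = 0
~(~(q -> ~q) -> ~((~p -> p) -> (q | p))) = ~0 = 1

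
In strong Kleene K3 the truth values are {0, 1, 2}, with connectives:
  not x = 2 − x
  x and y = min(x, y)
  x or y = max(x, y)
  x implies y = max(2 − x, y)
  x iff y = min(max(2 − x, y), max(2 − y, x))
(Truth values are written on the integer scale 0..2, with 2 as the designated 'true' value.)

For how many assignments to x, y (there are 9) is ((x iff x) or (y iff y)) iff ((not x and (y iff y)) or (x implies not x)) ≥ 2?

3

x = 0, y = 0 ↦ 2  ≥
x = 0, y = 1 ↦ 2  ≥
x = 0, y = 2 ↦ 2  ≥
x = 1, y = 0 ↦ 1  <
x = 1, y = 1 ↦ 1  <
x = 1, y = 2 ↦ 1  <
x = 2, y = 0 ↦ 0  <
x = 2, y = 1 ↦ 0  <
x = 2, y = 2 ↦ 0  <
So 3 of the 9 assignments meet the threshold.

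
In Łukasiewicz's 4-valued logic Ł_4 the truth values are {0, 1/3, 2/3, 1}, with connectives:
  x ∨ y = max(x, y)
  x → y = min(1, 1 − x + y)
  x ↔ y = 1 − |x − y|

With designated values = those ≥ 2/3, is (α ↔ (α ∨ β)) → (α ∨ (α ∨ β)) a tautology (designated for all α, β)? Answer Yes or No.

Counterexample: take α = 0, β = 0.
α ∨ β = 0 ∨ 0 = 0
α ↔ (α ∨ β) = 0 ↔ 0 = 1
α ∨ β = 0 ∨ 0 = 0
α ∨ (α ∨ β) = 0 ∨ 0 = 0
(α ↔ (α ∨ β)) → (α ∨ (α ∨ β)) = 1 → 0 = 0
This gives 0, which is below 2/3.

No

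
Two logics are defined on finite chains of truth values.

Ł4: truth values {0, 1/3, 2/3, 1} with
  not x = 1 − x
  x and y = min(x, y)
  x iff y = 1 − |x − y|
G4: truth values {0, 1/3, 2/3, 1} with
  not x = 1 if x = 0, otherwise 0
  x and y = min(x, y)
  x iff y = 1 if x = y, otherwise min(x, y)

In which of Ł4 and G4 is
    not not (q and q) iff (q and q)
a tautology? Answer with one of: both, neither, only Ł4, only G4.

In Ł4: every assignment gives 1 — tautology.
In G4: at q = 1/3 the value is 1/3 — not a tautology.

only Ł4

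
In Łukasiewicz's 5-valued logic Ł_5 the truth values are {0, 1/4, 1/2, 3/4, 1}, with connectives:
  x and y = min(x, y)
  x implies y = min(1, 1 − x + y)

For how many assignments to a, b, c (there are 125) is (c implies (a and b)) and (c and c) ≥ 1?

1

value 1: 1 assignment (counts)
value 3/4: 12 assignments
value 1/2: 37 assignments
value 1/4: 41 assignments
value 0: 34 assignments
So 1 of the 125 assignments meets the threshold.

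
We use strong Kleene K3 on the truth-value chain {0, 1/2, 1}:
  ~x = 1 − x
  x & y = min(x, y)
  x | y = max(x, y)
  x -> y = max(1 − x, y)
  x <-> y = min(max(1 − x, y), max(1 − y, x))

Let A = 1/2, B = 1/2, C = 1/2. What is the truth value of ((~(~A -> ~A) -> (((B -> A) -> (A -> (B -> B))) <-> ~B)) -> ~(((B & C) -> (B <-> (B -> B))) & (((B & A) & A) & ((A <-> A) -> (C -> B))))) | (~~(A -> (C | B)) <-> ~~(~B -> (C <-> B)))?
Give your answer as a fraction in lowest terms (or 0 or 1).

~A = ~1/2 = 1/2
~A = ~1/2 = 1/2
~A -> ~A = 1/2 -> 1/2 = 1/2
~(~A -> ~A) = ~1/2 = 1/2
B -> A = 1/2 -> 1/2 = 1/2
B -> B = 1/2 -> 1/2 = 1/2
A -> (B -> B) = 1/2 -> 1/2 = 1/2
(B -> A) -> (A -> (B -> B)) = 1/2 -> 1/2 = 1/2
~B = ~1/2 = 1/2
((B -> A) -> (A -> (B -> B))) <-> ~B = 1/2 <-> 1/2 = 1/2
~(~A -> ~A) -> (((B -> A) -> (A -> (B -> B))) <-> ~B) = 1/2 -> 1/2 = 1/2
B & C = 1/2 & 1/2 = 1/2
B -> B = 1/2 -> 1/2 = 1/2
B <-> (B -> B) = 1/2 <-> 1/2 = 1/2
(B & C) -> (B <-> (B -> B)) = 1/2 -> 1/2 = 1/2
B & A = 1/2 & 1/2 = 1/2
(B & A) & A = 1/2 & 1/2 = 1/2
A <-> A = 1/2 <-> 1/2 = 1/2
C -> B = 1/2 -> 1/2 = 1/2
(A <-> A) -> (C -> B) = 1/2 -> 1/2 = 1/2
((B & A) & A) & ((A <-> A) -> (C -> B)) = 1/2 & 1/2 = 1/2
((B & C) -> (B <-> (B -> B))) & (((B & A) & A) & ((A <-> A) -> (C -> B))) = 1/2 & 1/2 = 1/2
~(((B & C) -> (B <-> (B -> B))) & (((B & A) & A) & ((A <-> A) -> (C -> B)))) = ~1/2 = 1/2
(~(~A -> ~A) -> (((B -> A) -> (A -> (B -> B))) <-> ~B)) -> ~(((B & C) -> (B <-> (B -> B))) & (((B & A) & A) & ((A <-> A) -> (C -> B)))) = 1/2 -> 1/2 = 1/2
C | B = 1/2 | 1/2 = 1/2
A -> (C | B) = 1/2 -> 1/2 = 1/2
~(A -> (C | B)) = ~1/2 = 1/2
~~(A -> (C | B)) = ~1/2 = 1/2
~B = ~1/2 = 1/2
C <-> B = 1/2 <-> 1/2 = 1/2
~B -> (C <-> B) = 1/2 -> 1/2 = 1/2
~(~B -> (C <-> B)) = ~1/2 = 1/2
~~(~B -> (C <-> B)) = ~1/2 = 1/2
~~(A -> (C | B)) <-> ~~(~B -> (C <-> B)) = 1/2 <-> 1/2 = 1/2
((~(~A -> ~A) -> (((B -> A) -> (A -> (B -> B))) <-> ~B)) -> ~(((B & C) -> (B <-> (B -> B))) & (((B & A) & A) & ((A <-> A) -> (C -> B))))) | (~~(A -> (C | B)) <-> ~~(~B -> (C <-> B))) = 1/2 | 1/2 = 1/2

1/2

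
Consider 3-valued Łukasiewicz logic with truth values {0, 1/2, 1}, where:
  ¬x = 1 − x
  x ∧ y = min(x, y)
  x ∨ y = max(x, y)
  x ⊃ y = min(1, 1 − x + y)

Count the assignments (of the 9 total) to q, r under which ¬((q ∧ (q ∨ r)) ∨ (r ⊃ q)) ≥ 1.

q = 0, r = 0 ↦ 0  <
q = 0, r = 1/2 ↦ 1/2  <
q = 0, r = 1 ↦ 1  ≥
q = 1/2, r = 0 ↦ 0  <
q = 1/2, r = 1/2 ↦ 0  <
q = 1/2, r = 1 ↦ 1/2  <
q = 1, r = 0 ↦ 0  <
q = 1, r = 1/2 ↦ 0  <
q = 1, r = 1 ↦ 0  <
So 1 of the 9 assignments meets the threshold.

1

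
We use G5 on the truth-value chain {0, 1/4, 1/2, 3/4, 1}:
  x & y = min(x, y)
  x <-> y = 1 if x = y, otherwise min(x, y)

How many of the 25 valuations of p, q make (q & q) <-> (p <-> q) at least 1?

value 1: 11 assignments (counts)
value 3/4: 2 assignments
value 1/2: 3 assignments
value 1/4: 4 assignments
value 0: 5 assignments
So 11 of the 25 assignments meet the threshold.

11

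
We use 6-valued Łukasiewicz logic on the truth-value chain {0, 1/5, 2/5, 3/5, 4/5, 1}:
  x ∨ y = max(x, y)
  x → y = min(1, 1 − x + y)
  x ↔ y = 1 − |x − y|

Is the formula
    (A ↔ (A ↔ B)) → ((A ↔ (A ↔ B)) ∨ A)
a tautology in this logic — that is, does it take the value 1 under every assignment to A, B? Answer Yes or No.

Yes

At A = 4/5, B = 1/5, for instance:
A ↔ B = 4/5 ↔ 1/5 = 2/5
A ↔ (A ↔ B) = 4/5 ↔ 2/5 = 3/5
(A ↔ (A ↔ B)) ∨ A = 3/5 ∨ 4/5 = 4/5
(A ↔ (A ↔ B)) → ((A ↔ (A ↔ B)) ∨ A) = 3/5 → 4/5 = 1
and checking the remaining 35 assignments likewise gives ≥ 1 in every case.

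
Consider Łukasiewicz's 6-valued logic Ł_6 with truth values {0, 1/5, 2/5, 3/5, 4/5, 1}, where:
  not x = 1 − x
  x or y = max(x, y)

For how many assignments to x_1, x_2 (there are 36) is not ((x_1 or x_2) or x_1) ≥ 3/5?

9

value 1: 1 assignment (counts)
value 4/5: 3 assignments (counts)
value 3/5: 5 assignments (counts)
value 2/5: 7 assignments
value 1/5: 9 assignments
value 0: 11 assignments
So 9 of the 36 assignments meet the threshold.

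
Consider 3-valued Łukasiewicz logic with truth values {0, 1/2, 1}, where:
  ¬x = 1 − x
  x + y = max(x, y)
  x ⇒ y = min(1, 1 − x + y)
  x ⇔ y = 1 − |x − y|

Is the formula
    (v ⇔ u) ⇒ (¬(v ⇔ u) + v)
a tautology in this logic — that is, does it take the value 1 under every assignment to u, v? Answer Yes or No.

No

Counterexample: take u = 0, v = 0.
v ⇔ u = 0 ⇔ 0 = 1
v ⇔ u = 0 ⇔ 0 = 1
¬(v ⇔ u) = ¬1 = 0
¬(v ⇔ u) + v = 0 + 0 = 0
(v ⇔ u) ⇒ (¬(v ⇔ u) + v) = 1 ⇒ 0 = 0
This gives 0 ≠ 1.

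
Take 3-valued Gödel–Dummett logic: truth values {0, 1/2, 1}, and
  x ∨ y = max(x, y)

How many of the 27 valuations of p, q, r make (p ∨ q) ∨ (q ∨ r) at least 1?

19

value 1: 19 assignments (counts)
value 1/2: 7 assignments
value 0: 1 assignment
So 19 of the 27 assignments meet the threshold.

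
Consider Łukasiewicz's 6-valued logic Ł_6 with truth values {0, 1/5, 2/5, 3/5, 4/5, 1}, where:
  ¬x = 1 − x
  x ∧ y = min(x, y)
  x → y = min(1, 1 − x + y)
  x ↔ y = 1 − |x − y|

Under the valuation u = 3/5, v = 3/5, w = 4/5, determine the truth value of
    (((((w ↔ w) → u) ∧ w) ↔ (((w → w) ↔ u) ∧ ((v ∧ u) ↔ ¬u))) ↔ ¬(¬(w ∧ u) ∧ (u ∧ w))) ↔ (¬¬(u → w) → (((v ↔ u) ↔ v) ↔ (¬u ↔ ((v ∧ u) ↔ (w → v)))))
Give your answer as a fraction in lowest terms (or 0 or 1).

w ↔ w = 4/5 ↔ 4/5 = 1
(w ↔ w) → u = 1 → 3/5 = 3/5
((w ↔ w) → u) ∧ w = 3/5 ∧ 4/5 = 3/5
w → w = 4/5 → 4/5 = 1
(w → w) ↔ u = 1 ↔ 3/5 = 3/5
v ∧ u = 3/5 ∧ 3/5 = 3/5
¬u = ¬3/5 = 2/5
(v ∧ u) ↔ ¬u = 3/5 ↔ 2/5 = 4/5
((w → w) ↔ u) ∧ ((v ∧ u) ↔ ¬u) = 3/5 ∧ 4/5 = 3/5
(((w ↔ w) → u) ∧ w) ↔ (((w → w) ↔ u) ∧ ((v ∧ u) ↔ ¬u)) = 3/5 ↔ 3/5 = 1
w ∧ u = 4/5 ∧ 3/5 = 3/5
¬(w ∧ u) = ¬3/5 = 2/5
u ∧ w = 3/5 ∧ 4/5 = 3/5
¬(w ∧ u) ∧ (u ∧ w) = 2/5 ∧ 3/5 = 2/5
¬(¬(w ∧ u) ∧ (u ∧ w)) = ¬2/5 = 3/5
((((w ↔ w) → u) ∧ w) ↔ (((w → w) ↔ u) ∧ ((v ∧ u) ↔ ¬u))) ↔ ¬(¬(w ∧ u) ∧ (u ∧ w)) = 1 ↔ 3/5 = 3/5
u → w = 3/5 → 4/5 = 1
¬(u → w) = ¬1 = 0
¬¬(u → w) = ¬0 = 1
v ↔ u = 3/5 ↔ 3/5 = 1
(v ↔ u) ↔ v = 1 ↔ 3/5 = 3/5
¬u = ¬3/5 = 2/5
v ∧ u = 3/5 ∧ 3/5 = 3/5
w → v = 4/5 → 3/5 = 4/5
(v ∧ u) ↔ (w → v) = 3/5 ↔ 4/5 = 4/5
¬u ↔ ((v ∧ u) ↔ (w → v)) = 2/5 ↔ 4/5 = 3/5
((v ↔ u) ↔ v) ↔ (¬u ↔ ((v ∧ u) ↔ (w → v))) = 3/5 ↔ 3/5 = 1
¬¬(u → w) → (((v ↔ u) ↔ v) ↔ (¬u ↔ ((v ∧ u) ↔ (w → v)))) = 1 → 1 = 1
(((((w ↔ w) → u) ∧ w) ↔ (((w → w) ↔ u) ∧ ((v ∧ u) ↔ ¬u))) ↔ ¬(¬(w ∧ u) ∧ (u ∧ w))) ↔ (¬¬(u → w) → (((v ↔ u) ↔ v) ↔ (¬u ↔ ((v ∧ u) ↔ (w → v))))) = 3/5 ↔ 1 = 3/5

3/5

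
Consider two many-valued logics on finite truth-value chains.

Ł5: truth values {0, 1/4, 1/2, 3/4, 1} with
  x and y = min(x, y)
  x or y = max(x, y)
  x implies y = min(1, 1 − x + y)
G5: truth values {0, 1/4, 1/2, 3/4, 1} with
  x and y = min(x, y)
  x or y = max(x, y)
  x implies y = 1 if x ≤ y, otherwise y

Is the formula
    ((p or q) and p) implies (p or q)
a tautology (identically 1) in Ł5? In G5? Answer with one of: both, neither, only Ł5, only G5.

In Ł5: every assignment gives 1 — tautology.
In G5: every assignment gives 1 — tautology.

both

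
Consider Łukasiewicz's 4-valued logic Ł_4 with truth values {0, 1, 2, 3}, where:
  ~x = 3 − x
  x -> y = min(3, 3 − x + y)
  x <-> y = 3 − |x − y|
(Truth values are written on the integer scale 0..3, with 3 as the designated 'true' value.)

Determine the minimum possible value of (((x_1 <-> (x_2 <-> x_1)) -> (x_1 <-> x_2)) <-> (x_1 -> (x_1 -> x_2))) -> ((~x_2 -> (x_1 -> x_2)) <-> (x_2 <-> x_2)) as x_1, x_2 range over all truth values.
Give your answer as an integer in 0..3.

1

Take x_1 = 2, x_2 = 0:
x_2 <-> x_1 = 0 <-> 2 = 1
x_1 <-> (x_2 <-> x_1) = 2 <-> 1 = 2
x_1 <-> x_2 = 2 <-> 0 = 1
(x_1 <-> (x_2 <-> x_1)) -> (x_1 <-> x_2) = 2 -> 1 = 2
x_1 -> x_2 = 2 -> 0 = 1
x_1 -> (x_1 -> x_2) = 2 -> 1 = 2
((x_1 <-> (x_2 <-> x_1)) -> (x_1 <-> x_2)) <-> (x_1 -> (x_1 -> x_2)) = 2 <-> 2 = 3
~x_2 = ~0 = 3
x_1 -> x_2 = 2 -> 0 = 1
~x_2 -> (x_1 -> x_2) = 3 -> 1 = 1
x_2 <-> x_2 = 0 <-> 0 = 3
(~x_2 -> (x_1 -> x_2)) <-> (x_2 <-> x_2) = 1 <-> 3 = 1
(((x_1 <-> (x_2 <-> x_1)) -> (x_1 <-> x_2)) <-> (x_1 -> (x_1 -> x_2))) -> ((~x_2 -> (x_1 -> x_2)) <-> (x_2 <-> x_2)) = 3 -> 1 = 1
No assignment yields a value below 1, so this is the minimum.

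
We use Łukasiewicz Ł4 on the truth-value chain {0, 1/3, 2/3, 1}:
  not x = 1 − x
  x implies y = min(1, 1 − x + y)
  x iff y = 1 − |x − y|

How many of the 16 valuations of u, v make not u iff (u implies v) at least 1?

7

u = 0, v = 0 ↦ 1  ≥
u = 0, v = 1/3 ↦ 1  ≥
u = 0, v = 2/3 ↦ 1  ≥
u = 0, v = 1 ↦ 1  ≥
u = 1/3, v = 0 ↦ 1  ≥
u = 1/3, v = 1/3 ↦ 2/3  <
u = 1/3, v = 2/3 ↦ 2/3  <
u = 1/3, v = 1 ↦ 2/3  <
u = 2/3, v = 0 ↦ 1  ≥
u = 2/3, v = 1/3 ↦ 2/3  <
u = 2/3, v = 2/3 ↦ 1/3  <
u = 2/3, v = 1 ↦ 1/3  <
u = 1, v = 0 ↦ 1  ≥
u = 1, v = 1/3 ↦ 2/3  <
u = 1, v = 2/3 ↦ 1/3  <
u = 1, v = 1 ↦ 0  <
So 7 of the 16 assignments meet the threshold.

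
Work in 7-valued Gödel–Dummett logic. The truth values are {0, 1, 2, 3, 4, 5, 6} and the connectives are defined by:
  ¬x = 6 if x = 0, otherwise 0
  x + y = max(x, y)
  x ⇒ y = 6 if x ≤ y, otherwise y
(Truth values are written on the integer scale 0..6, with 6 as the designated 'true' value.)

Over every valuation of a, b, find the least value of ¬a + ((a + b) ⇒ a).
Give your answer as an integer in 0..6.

Take a = 1, b = 2:
¬a = ¬1 = 0
a + b = 1 + 2 = 2
(a + b) ⇒ a = 2 ⇒ 1 = 1
¬a + ((a + b) ⇒ a) = 0 + 1 = 1
No assignment yields a value below 1, so this is the minimum.

1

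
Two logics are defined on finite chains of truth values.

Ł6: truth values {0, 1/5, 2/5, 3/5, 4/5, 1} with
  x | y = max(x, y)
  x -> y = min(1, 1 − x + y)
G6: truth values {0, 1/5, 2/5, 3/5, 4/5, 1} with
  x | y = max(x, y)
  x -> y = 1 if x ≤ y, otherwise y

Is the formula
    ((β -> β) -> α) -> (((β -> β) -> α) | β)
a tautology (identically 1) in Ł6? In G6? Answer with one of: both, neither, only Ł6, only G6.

In Ł6: every assignment gives 1 — tautology.
In G6: every assignment gives 1 — tautology.

both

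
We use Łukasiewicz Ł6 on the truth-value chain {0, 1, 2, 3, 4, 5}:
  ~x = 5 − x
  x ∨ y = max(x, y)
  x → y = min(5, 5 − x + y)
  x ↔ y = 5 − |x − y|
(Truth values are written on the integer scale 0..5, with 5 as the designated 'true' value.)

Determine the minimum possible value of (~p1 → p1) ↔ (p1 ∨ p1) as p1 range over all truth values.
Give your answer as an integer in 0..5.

Take p1 = 2:
~p1 = ~2 = 3
~p1 → p1 = 3 → 2 = 4
p1 ∨ p1 = 2 ∨ 2 = 2
(~p1 → p1) ↔ (p1 ∨ p1) = 4 ↔ 2 = 3
No assignment yields a value below 3, so this is the minimum.

3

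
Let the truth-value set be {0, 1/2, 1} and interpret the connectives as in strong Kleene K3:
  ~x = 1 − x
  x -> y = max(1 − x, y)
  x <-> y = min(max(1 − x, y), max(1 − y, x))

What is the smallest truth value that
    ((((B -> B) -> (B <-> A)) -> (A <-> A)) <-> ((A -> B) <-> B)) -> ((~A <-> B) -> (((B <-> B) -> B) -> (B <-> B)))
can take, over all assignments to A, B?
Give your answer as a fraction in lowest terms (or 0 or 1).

Take A = 0, B = 1/2:
B -> B = 1/2 -> 1/2 = 1/2
B <-> A = 1/2 <-> 0 = 1/2
(B -> B) -> (B <-> A) = 1/2 -> 1/2 = 1/2
A <-> A = 0 <-> 0 = 1
((B -> B) -> (B <-> A)) -> (A <-> A) = 1/2 -> 1 = 1
A -> B = 0 -> 1/2 = 1
(A -> B) <-> B = 1 <-> 1/2 = 1/2
(((B -> B) -> (B <-> A)) -> (A <-> A)) <-> ((A -> B) <-> B) = 1 <-> 1/2 = 1/2
~A = ~0 = 1
~A <-> B = 1 <-> 1/2 = 1/2
B <-> B = 1/2 <-> 1/2 = 1/2
(B <-> B) -> B = 1/2 -> 1/2 = 1/2
B <-> B = 1/2 <-> 1/2 = 1/2
((B <-> B) -> B) -> (B <-> B) = 1/2 -> 1/2 = 1/2
(~A <-> B) -> (((B <-> B) -> B) -> (B <-> B)) = 1/2 -> 1/2 = 1/2
((((B -> B) -> (B <-> A)) -> (A <-> A)) <-> ((A -> B) <-> B)) -> ((~A <-> B) -> (((B <-> B) -> B) -> (B <-> B))) = 1/2 -> 1/2 = 1/2
No assignment yields a value below 1/2, so this is the minimum.

1/2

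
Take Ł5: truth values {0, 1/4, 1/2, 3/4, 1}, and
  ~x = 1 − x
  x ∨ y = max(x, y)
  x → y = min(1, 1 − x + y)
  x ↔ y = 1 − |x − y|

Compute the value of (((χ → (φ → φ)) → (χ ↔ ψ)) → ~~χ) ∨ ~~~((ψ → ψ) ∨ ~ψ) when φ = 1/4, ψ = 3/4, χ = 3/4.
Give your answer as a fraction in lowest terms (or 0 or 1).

3/4

φ → φ = 1/4 → 1/4 = 1
χ → (φ → φ) = 3/4 → 1 = 1
χ ↔ ψ = 3/4 ↔ 3/4 = 1
(χ → (φ → φ)) → (χ ↔ ψ) = 1 → 1 = 1
~χ = ~3/4 = 1/4
~~χ = ~1/4 = 3/4
((χ → (φ → φ)) → (χ ↔ ψ)) → ~~χ = 1 → 3/4 = 3/4
ψ → ψ = 3/4 → 3/4 = 1
~ψ = ~3/4 = 1/4
(ψ → ψ) ∨ ~ψ = 1 ∨ 1/4 = 1
~((ψ → ψ) ∨ ~ψ) = ~1 = 0
~~((ψ → ψ) ∨ ~ψ) = ~0 = 1
~~~((ψ → ψ) ∨ ~ψ) = ~1 = 0
(((χ → (φ → φ)) → (χ ↔ ψ)) → ~~χ) ∨ ~~~((ψ → ψ) ∨ ~ψ) = 3/4 ∨ 0 = 3/4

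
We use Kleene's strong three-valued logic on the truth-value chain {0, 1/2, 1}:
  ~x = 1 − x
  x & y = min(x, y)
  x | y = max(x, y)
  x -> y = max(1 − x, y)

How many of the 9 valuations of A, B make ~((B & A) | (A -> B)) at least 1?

1

A = 0, B = 0 ↦ 0  <
A = 0, B = 1/2 ↦ 0  <
A = 0, B = 1 ↦ 0  <
A = 1/2, B = 0 ↦ 1/2  <
A = 1/2, B = 1/2 ↦ 1/2  <
A = 1/2, B = 1 ↦ 0  <
A = 1, B = 0 ↦ 1  ≥
A = 1, B = 1/2 ↦ 1/2  <
A = 1, B = 1 ↦ 0  <
So 1 of the 9 assignments meets the threshold.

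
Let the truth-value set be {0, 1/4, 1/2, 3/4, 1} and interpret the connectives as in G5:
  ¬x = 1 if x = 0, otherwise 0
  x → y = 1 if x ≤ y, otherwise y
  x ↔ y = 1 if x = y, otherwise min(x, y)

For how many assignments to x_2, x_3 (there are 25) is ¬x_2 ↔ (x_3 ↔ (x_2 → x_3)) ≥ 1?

value 1: 1 assignment (counts)
value 3/4: 1 assignment
value 1/2: 1 assignment
value 1/4: 1 assignment
value 0: 21 assignments
So 1 of the 25 assignments meets the threshold.

1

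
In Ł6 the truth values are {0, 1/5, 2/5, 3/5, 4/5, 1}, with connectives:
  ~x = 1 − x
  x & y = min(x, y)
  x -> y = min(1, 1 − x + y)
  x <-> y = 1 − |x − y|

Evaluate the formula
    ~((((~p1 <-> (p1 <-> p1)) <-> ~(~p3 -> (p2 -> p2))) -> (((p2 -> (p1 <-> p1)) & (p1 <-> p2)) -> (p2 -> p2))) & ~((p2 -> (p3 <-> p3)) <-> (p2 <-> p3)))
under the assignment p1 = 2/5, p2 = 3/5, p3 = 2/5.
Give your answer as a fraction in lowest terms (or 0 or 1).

~p1 = ~2/5 = 3/5
p1 <-> p1 = 2/5 <-> 2/5 = 1
~p1 <-> (p1 <-> p1) = 3/5 <-> 1 = 3/5
~p3 = ~2/5 = 3/5
p2 -> p2 = 3/5 -> 3/5 = 1
~p3 -> (p2 -> p2) = 3/5 -> 1 = 1
~(~p3 -> (p2 -> p2)) = ~1 = 0
(~p1 <-> (p1 <-> p1)) <-> ~(~p3 -> (p2 -> p2)) = 3/5 <-> 0 = 2/5
p1 <-> p1 = 2/5 <-> 2/5 = 1
p2 -> (p1 <-> p1) = 3/5 -> 1 = 1
p1 <-> p2 = 2/5 <-> 3/5 = 4/5
(p2 -> (p1 <-> p1)) & (p1 <-> p2) = 1 & 4/5 = 4/5
p2 -> p2 = 3/5 -> 3/5 = 1
((p2 -> (p1 <-> p1)) & (p1 <-> p2)) -> (p2 -> p2) = 4/5 -> 1 = 1
((~p1 <-> (p1 <-> p1)) <-> ~(~p3 -> (p2 -> p2))) -> (((p2 -> (p1 <-> p1)) & (p1 <-> p2)) -> (p2 -> p2)) = 2/5 -> 1 = 1
p3 <-> p3 = 2/5 <-> 2/5 = 1
p2 -> (p3 <-> p3) = 3/5 -> 1 = 1
p2 <-> p3 = 3/5 <-> 2/5 = 4/5
(p2 -> (p3 <-> p3)) <-> (p2 <-> p3) = 1 <-> 4/5 = 4/5
~((p2 -> (p3 <-> p3)) <-> (p2 <-> p3)) = ~4/5 = 1/5
(((~p1 <-> (p1 <-> p1)) <-> ~(~p3 -> (p2 -> p2))) -> (((p2 -> (p1 <-> p1)) & (p1 <-> p2)) -> (p2 -> p2))) & ~((p2 -> (p3 <-> p3)) <-> (p2 <-> p3)) = 1 & 1/5 = 1/5
~((((~p1 <-> (p1 <-> p1)) <-> ~(~p3 -> (p2 -> p2))) -> (((p2 -> (p1 <-> p1)) & (p1 <-> p2)) -> (p2 -> p2))) & ~((p2 -> (p3 <-> p3)) <-> (p2 <-> p3))) = ~1/5 = 4/5

4/5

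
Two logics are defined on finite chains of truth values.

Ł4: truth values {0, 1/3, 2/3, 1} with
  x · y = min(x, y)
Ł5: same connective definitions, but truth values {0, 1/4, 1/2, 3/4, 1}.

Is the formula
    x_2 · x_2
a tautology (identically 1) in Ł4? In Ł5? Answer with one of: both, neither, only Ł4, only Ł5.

In Ł4: at x_2 = 0 the value is 0 — not a tautology.
In Ł5: at x_2 = 0 the value is 0 — not a tautology.

neither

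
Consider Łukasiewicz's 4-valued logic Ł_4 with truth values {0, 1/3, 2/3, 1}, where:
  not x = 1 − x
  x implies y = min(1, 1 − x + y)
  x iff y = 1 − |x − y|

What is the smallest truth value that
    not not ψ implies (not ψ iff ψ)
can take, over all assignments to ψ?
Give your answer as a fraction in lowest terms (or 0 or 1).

Take ψ = 1:
not ψ = not 1 = 0
not not ψ = not 0 = 1
not ψ = not 1 = 0
not ψ iff ψ = 0 iff 1 = 0
not not ψ implies (not ψ iff ψ) = 1 implies 0 = 0
No assignment yields a value below 0, so this is the minimum.

0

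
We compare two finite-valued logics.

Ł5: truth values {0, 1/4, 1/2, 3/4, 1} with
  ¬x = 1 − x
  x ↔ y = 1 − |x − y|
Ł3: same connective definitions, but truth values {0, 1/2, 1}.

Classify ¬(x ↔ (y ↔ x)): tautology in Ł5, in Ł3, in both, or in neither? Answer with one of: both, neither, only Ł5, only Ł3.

neither

In Ł5: at x = 0, y = 1/4 the value is 3/4 — not a tautology.
In Ł3: at x = 0, y = 1/2 the value is 1/2 — not a tautology.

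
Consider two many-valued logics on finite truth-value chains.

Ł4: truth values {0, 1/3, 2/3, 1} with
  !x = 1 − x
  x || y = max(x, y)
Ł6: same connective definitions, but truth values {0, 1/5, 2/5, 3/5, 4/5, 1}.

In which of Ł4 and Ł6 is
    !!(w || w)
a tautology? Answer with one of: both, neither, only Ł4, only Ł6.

neither

In Ł4: at w = 0 the value is 0 — not a tautology.
In Ł6: at w = 0 the value is 0 — not a tautology.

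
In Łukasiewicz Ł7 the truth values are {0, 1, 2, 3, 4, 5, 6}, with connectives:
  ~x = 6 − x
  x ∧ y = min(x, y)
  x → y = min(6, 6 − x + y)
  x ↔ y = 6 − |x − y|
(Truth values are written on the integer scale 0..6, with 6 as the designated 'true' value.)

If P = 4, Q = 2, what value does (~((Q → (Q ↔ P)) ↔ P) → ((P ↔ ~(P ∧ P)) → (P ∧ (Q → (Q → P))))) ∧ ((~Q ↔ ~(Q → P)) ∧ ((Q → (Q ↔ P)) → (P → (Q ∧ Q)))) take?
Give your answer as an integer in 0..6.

2

Q ↔ P = 2 ↔ 4 = 4
Q → (Q ↔ P) = 2 → 4 = 6
(Q → (Q ↔ P)) ↔ P = 6 ↔ 4 = 4
~((Q → (Q ↔ P)) ↔ P) = ~4 = 2
P ∧ P = 4 ∧ 4 = 4
~(P ∧ P) = ~4 = 2
P ↔ ~(P ∧ P) = 4 ↔ 2 = 4
Q → P = 2 → 4 = 6
Q → (Q → P) = 2 → 6 = 6
P ∧ (Q → (Q → P)) = 4 ∧ 6 = 4
(P ↔ ~(P ∧ P)) → (P ∧ (Q → (Q → P))) = 4 → 4 = 6
~((Q → (Q ↔ P)) ↔ P) → ((P ↔ ~(P ∧ P)) → (P ∧ (Q → (Q → P)))) = 2 → 6 = 6
~Q = ~2 = 4
Q → P = 2 → 4 = 6
~(Q → P) = ~6 = 0
~Q ↔ ~(Q → P) = 4 ↔ 0 = 2
Q ↔ P = 2 ↔ 4 = 4
Q → (Q ↔ P) = 2 → 4 = 6
Q ∧ Q = 2 ∧ 2 = 2
P → (Q ∧ Q) = 4 → 2 = 4
(Q → (Q ↔ P)) → (P → (Q ∧ Q)) = 6 → 4 = 4
(~Q ↔ ~(Q → P)) ∧ ((Q → (Q ↔ P)) → (P → (Q ∧ Q))) = 2 ∧ 4 = 2
(~((Q → (Q ↔ P)) ↔ P) → ((P ↔ ~(P ∧ P)) → (P ∧ (Q → (Q → P))))) ∧ ((~Q ↔ ~(Q → P)) ∧ ((Q → (Q ↔ P)) → (P → (Q ∧ Q)))) = 6 ∧ 2 = 2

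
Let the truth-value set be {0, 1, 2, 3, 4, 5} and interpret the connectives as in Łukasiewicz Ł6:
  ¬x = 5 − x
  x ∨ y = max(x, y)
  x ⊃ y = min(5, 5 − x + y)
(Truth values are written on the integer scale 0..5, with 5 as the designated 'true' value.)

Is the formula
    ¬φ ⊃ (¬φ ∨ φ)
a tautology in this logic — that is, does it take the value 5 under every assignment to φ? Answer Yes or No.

φ = 0 ↦ 5
φ = 1 ↦ 5
φ = 2 ↦ 5
φ = 3 ↦ 5
φ = 4 ↦ 5
φ = 5 ↦ 5
Every assignment gives a value ≥ 5.

Yes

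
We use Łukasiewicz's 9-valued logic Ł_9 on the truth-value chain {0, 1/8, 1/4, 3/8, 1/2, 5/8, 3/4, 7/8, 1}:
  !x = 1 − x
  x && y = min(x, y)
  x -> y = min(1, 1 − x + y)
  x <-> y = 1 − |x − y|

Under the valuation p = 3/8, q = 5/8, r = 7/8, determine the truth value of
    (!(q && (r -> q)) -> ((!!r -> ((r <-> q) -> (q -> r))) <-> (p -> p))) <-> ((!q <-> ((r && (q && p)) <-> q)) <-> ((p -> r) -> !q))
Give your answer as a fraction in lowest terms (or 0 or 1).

r -> q = 7/8 -> 5/8 = 3/4
q && (r -> q) = 5/8 && 3/4 = 5/8
!(q && (r -> q)) = !5/8 = 3/8
!r = !7/8 = 1/8
!!r = !1/8 = 7/8
r <-> q = 7/8 <-> 5/8 = 3/4
q -> r = 5/8 -> 7/8 = 1
(r <-> q) -> (q -> r) = 3/4 -> 1 = 1
!!r -> ((r <-> q) -> (q -> r)) = 7/8 -> 1 = 1
p -> p = 3/8 -> 3/8 = 1
(!!r -> ((r <-> q) -> (q -> r))) <-> (p -> p) = 1 <-> 1 = 1
!(q && (r -> q)) -> ((!!r -> ((r <-> q) -> (q -> r))) <-> (p -> p)) = 3/8 -> 1 = 1
!q = !5/8 = 3/8
q && p = 5/8 && 3/8 = 3/8
r && (q && p) = 7/8 && 3/8 = 3/8
(r && (q && p)) <-> q = 3/8 <-> 5/8 = 3/4
!q <-> ((r && (q && p)) <-> q) = 3/8 <-> 3/4 = 5/8
p -> r = 3/8 -> 7/8 = 1
!q = !5/8 = 3/8
(p -> r) -> !q = 1 -> 3/8 = 3/8
(!q <-> ((r && (q && p)) <-> q)) <-> ((p -> r) -> !q) = 5/8 <-> 3/8 = 3/4
(!(q && (r -> q)) -> ((!!r -> ((r <-> q) -> (q -> r))) <-> (p -> p))) <-> ((!q <-> ((r && (q && p)) <-> q)) <-> ((p -> r) -> !q)) = 1 <-> 3/4 = 3/4

3/4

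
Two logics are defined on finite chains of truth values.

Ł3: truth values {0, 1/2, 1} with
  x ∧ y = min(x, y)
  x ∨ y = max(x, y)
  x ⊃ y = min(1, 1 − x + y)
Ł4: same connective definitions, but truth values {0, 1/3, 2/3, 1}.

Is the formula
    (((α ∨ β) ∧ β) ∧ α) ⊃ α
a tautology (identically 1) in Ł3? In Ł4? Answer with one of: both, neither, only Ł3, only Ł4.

both

In Ł3: every assignment gives 1 — tautology.
In Ł4: every assignment gives 1 — tautology.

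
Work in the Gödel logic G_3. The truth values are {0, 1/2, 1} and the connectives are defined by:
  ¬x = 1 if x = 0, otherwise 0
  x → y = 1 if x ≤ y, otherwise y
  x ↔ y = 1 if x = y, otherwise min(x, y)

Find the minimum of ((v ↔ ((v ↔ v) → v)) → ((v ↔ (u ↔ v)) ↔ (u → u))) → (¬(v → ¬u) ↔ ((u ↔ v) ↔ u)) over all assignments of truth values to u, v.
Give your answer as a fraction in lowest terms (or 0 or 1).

Take u = 1, v = 1/2:
v ↔ v = 1/2 ↔ 1/2 = 1
(v ↔ v) → v = 1 → 1/2 = 1/2
v ↔ ((v ↔ v) → v) = 1/2 ↔ 1/2 = 1
u ↔ v = 1 ↔ 1/2 = 1/2
v ↔ (u ↔ v) = 1/2 ↔ 1/2 = 1
u → u = 1 → 1 = 1
(v ↔ (u ↔ v)) ↔ (u → u) = 1 ↔ 1 = 1
(v ↔ ((v ↔ v) → v)) → ((v ↔ (u ↔ v)) ↔ (u → u)) = 1 → 1 = 1
¬u = ¬1 = 0
v → ¬u = 1/2 → 0 = 0
¬(v → ¬u) = ¬0 = 1
u ↔ v = 1 ↔ 1/2 = 1/2
(u ↔ v) ↔ u = 1/2 ↔ 1 = 1/2
¬(v → ¬u) ↔ ((u ↔ v) ↔ u) = 1 ↔ 1/2 = 1/2
((v ↔ ((v ↔ v) → v)) → ((v ↔ (u ↔ v)) ↔ (u → u))) → (¬(v → ¬u) ↔ ((u ↔ v) ↔ u)) = 1 → 1/2 = 1/2
No assignment yields a value below 1/2, so this is the minimum.

1/2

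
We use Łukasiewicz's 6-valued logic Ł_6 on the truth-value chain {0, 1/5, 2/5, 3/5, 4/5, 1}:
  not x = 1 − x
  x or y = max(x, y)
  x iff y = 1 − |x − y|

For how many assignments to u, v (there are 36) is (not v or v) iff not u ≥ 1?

value 1: 6 assignments (counts)
value 4/5: 10 assignments
value 3/5: 8 assignments
value 2/5: 6 assignments
value 1/5: 4 assignments
value 0: 2 assignments
So 6 of the 36 assignments meet the threshold.

6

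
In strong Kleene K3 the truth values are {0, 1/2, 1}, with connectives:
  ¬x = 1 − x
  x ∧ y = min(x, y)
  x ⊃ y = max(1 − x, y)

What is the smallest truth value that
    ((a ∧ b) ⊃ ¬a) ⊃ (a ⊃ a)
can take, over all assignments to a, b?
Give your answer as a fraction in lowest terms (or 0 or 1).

Take a = 1/2, b = 0:
a ∧ b = 1/2 ∧ 0 = 0
¬a = ¬1/2 = 1/2
(a ∧ b) ⊃ ¬a = 0 ⊃ 1/2 = 1
a ⊃ a = 1/2 ⊃ 1/2 = 1/2
((a ∧ b) ⊃ ¬a) ⊃ (a ⊃ a) = 1 ⊃ 1/2 = 1/2
No assignment yields a value below 1/2, so this is the minimum.

1/2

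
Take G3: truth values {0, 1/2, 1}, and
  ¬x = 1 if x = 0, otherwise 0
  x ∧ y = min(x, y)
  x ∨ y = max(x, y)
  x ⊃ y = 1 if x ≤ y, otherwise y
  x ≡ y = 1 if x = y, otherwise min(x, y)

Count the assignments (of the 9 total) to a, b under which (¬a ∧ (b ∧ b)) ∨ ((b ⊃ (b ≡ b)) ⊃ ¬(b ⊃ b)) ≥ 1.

a = 0, b = 0 ↦ 0  <
a = 0, b = 1/2 ↦ 1/2  <
a = 0, b = 1 ↦ 1  ≥
a = 1/2, b = 0 ↦ 0  <
a = 1/2, b = 1/2 ↦ 0  <
a = 1/2, b = 1 ↦ 0  <
a = 1, b = 0 ↦ 0  <
a = 1, b = 1/2 ↦ 0  <
a = 1, b = 1 ↦ 0  <
So 1 of the 9 assignments meets the threshold.

1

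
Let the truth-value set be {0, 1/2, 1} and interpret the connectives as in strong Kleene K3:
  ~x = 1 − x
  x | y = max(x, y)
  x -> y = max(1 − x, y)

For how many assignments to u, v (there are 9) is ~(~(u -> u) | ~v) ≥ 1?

2

u = 0, v = 0 ↦ 0  <
u = 0, v = 1/2 ↦ 1/2  <
u = 0, v = 1 ↦ 1  ≥
u = 1/2, v = 0 ↦ 0  <
u = 1/2, v = 1/2 ↦ 1/2  <
u = 1/2, v = 1 ↦ 1/2  <
u = 1, v = 0 ↦ 0  <
u = 1, v = 1/2 ↦ 1/2  <
u = 1, v = 1 ↦ 1  ≥
So 2 of the 9 assignments meet the threshold.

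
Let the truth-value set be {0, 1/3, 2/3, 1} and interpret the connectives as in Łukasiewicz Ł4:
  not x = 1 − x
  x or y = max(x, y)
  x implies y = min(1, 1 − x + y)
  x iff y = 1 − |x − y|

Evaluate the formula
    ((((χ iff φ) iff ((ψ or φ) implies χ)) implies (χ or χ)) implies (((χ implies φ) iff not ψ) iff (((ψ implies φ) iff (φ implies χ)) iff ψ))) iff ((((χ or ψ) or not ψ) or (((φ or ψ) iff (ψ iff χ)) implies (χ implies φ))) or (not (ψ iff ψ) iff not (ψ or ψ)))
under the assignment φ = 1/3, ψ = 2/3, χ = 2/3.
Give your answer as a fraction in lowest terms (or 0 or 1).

χ iff φ = 2/3 iff 1/3 = 2/3
ψ or φ = 2/3 or 1/3 = 2/3
(ψ or φ) implies χ = 2/3 implies 2/3 = 1
(χ iff φ) iff ((ψ or φ) implies χ) = 2/3 iff 1 = 2/3
χ or χ = 2/3 or 2/3 = 2/3
((χ iff φ) iff ((ψ or φ) implies χ)) implies (χ or χ) = 2/3 implies 2/3 = 1
χ implies φ = 2/3 implies 1/3 = 2/3
not ψ = not 2/3 = 1/3
(χ implies φ) iff not ψ = 2/3 iff 1/3 = 2/3
ψ implies φ = 2/3 implies 1/3 = 2/3
φ implies χ = 1/3 implies 2/3 = 1
(ψ implies φ) iff (φ implies χ) = 2/3 iff 1 = 2/3
((ψ implies φ) iff (φ implies χ)) iff ψ = 2/3 iff 2/3 = 1
((χ implies φ) iff not ψ) iff (((ψ implies φ) iff (φ implies χ)) iff ψ) = 2/3 iff 1 = 2/3
(((χ iff φ) iff ((ψ or φ) implies χ)) implies (χ or χ)) implies (((χ implies φ) iff not ψ) iff (((ψ implies φ) iff (φ implies χ)) iff ψ)) = 1 implies 2/3 = 2/3
χ or ψ = 2/3 or 2/3 = 2/3
not ψ = not 2/3 = 1/3
(χ or ψ) or not ψ = 2/3 or 1/3 = 2/3
φ or ψ = 1/3 or 2/3 = 2/3
ψ iff χ = 2/3 iff 2/3 = 1
(φ or ψ) iff (ψ iff χ) = 2/3 iff 1 = 2/3
χ implies φ = 2/3 implies 1/3 = 2/3
((φ or ψ) iff (ψ iff χ)) implies (χ implies φ) = 2/3 implies 2/3 = 1
((χ or ψ) or not ψ) or (((φ or ψ) iff (ψ iff χ)) implies (χ implies φ)) = 2/3 or 1 = 1
ψ iff ψ = 2/3 iff 2/3 = 1
not (ψ iff ψ) = not 1 = 0
ψ or ψ = 2/3 or 2/3 = 2/3
not (ψ or ψ) = not 2/3 = 1/3
not (ψ iff ψ) iff not (ψ or ψ) = 0 iff 1/3 = 2/3
(((χ or ψ) or not ψ) or (((φ or ψ) iff (ψ iff χ)) implies (χ implies φ))) or (not (ψ iff ψ) iff not (ψ or ψ)) = 1 or 2/3 = 1
((((χ iff φ) iff ((ψ or φ) implies χ)) implies (χ or χ)) implies (((χ implies φ) iff not ψ) iff (((ψ implies φ) iff (φ implies χ)) iff ψ))) iff ((((χ or ψ) or not ψ) or (((φ or ψ) iff (ψ iff χ)) implies (χ implies φ))) or (not (ψ iff ψ) iff not (ψ or ψ))) = 2/3 iff 1 = 2/3

2/3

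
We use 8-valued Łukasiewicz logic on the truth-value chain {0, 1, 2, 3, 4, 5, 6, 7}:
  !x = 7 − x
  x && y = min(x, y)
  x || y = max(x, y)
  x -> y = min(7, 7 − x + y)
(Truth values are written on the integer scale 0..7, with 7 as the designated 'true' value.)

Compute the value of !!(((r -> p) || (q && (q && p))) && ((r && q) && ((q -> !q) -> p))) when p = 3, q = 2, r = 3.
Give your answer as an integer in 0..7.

2

r -> p = 3 -> 3 = 7
q && p = 2 && 3 = 2
q && (q && p) = 2 && 2 = 2
(r -> p) || (q && (q && p)) = 7 || 2 = 7
r && q = 3 && 2 = 2
!q = !2 = 5
q -> !q = 2 -> 5 = 7
(q -> !q) -> p = 7 -> 3 = 3
(r && q) && ((q -> !q) -> p) = 2 && 3 = 2
((r -> p) || (q && (q && p))) && ((r && q) && ((q -> !q) -> p)) = 7 && 2 = 2
!(((r -> p) || (q && (q && p))) && ((r && q) && ((q -> !q) -> p))) = !2 = 5
!!(((r -> p) || (q && (q && p))) && ((r && q) && ((q -> !q) -> p))) = !5 = 2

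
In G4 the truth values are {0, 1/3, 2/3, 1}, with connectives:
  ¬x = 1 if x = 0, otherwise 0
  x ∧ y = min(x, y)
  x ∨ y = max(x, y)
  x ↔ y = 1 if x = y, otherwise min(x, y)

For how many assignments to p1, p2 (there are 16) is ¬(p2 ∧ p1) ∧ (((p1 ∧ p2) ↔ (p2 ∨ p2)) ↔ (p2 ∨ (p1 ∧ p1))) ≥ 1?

p1 = 0, p2 = 0 ↦ 0  <
p1 = 0, p2 = 1/3 ↦ 0  <
p1 = 0, p2 = 2/3 ↦ 0  <
p1 = 0, p2 = 1 ↦ 0  <
p1 = 1/3, p2 = 0 ↦ 1/3  <
p1 = 1/3, p2 = 1/3 ↦ 0  <
p1 = 1/3, p2 = 2/3 ↦ 0  <
p1 = 1/3, p2 = 1 ↦ 0  <
p1 = 2/3, p2 = 0 ↦ 2/3  <
p1 = 2/3, p2 = 1/3 ↦ 0  <
p1 = 2/3, p2 = 2/3 ↦ 0  <
p1 = 2/3, p2 = 1 ↦ 0  <
p1 = 1, p2 = 0 ↦ 1  ≥
p1 = 1, p2 = 1/3 ↦ 0  <
p1 = 1, p2 = 2/3 ↦ 0  <
p1 = 1, p2 = 1 ↦ 0  <
So 1 of the 16 assignments meets the threshold.

1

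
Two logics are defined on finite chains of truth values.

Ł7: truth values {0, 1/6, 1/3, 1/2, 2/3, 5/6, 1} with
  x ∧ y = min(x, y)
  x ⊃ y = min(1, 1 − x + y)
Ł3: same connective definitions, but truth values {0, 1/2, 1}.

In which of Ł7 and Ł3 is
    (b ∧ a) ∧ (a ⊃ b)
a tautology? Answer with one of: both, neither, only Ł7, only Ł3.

neither

In Ł7: at a = 0, b = 0 the value is 0 — not a tautology.
In Ł3: at a = 0, b = 0 the value is 0 — not a tautology.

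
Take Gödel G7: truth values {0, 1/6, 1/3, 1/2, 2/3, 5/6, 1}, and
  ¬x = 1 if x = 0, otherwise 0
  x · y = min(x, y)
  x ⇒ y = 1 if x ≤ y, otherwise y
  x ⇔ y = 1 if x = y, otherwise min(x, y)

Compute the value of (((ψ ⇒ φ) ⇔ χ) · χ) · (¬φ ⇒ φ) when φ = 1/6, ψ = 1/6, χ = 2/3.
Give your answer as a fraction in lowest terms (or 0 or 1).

ψ ⇒ φ = 1/6 ⇒ 1/6 = 1
(ψ ⇒ φ) ⇔ χ = 1 ⇔ 2/3 = 2/3
((ψ ⇒ φ) ⇔ χ) · χ = 2/3 · 2/3 = 2/3
¬φ = ¬1/6 = 0
¬φ ⇒ φ = 0 ⇒ 1/6 = 1
(((ψ ⇒ φ) ⇔ χ) · χ) · (¬φ ⇒ φ) = 2/3 · 1 = 2/3

2/3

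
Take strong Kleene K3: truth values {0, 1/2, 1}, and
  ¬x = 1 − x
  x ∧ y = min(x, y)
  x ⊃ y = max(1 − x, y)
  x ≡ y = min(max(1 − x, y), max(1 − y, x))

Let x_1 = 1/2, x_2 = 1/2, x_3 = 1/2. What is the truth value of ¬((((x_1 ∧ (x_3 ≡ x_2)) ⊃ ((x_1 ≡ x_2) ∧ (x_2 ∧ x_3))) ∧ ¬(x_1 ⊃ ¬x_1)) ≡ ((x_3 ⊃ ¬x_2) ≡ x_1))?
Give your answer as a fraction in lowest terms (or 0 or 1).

1/2

x_3 ≡ x_2 = 1/2 ≡ 1/2 = 1/2
x_1 ∧ (x_3 ≡ x_2) = 1/2 ∧ 1/2 = 1/2
x_1 ≡ x_2 = 1/2 ≡ 1/2 = 1/2
x_2 ∧ x_3 = 1/2 ∧ 1/2 = 1/2
(x_1 ≡ x_2) ∧ (x_2 ∧ x_3) = 1/2 ∧ 1/2 = 1/2
(x_1 ∧ (x_3 ≡ x_2)) ⊃ ((x_1 ≡ x_2) ∧ (x_2 ∧ x_3)) = 1/2 ⊃ 1/2 = 1/2
¬x_1 = ¬1/2 = 1/2
x_1 ⊃ ¬x_1 = 1/2 ⊃ 1/2 = 1/2
¬(x_1 ⊃ ¬x_1) = ¬1/2 = 1/2
((x_1 ∧ (x_3 ≡ x_2)) ⊃ ((x_1 ≡ x_2) ∧ (x_2 ∧ x_3))) ∧ ¬(x_1 ⊃ ¬x_1) = 1/2 ∧ 1/2 = 1/2
¬x_2 = ¬1/2 = 1/2
x_3 ⊃ ¬x_2 = 1/2 ⊃ 1/2 = 1/2
(x_3 ⊃ ¬x_2) ≡ x_1 = 1/2 ≡ 1/2 = 1/2
(((x_1 ∧ (x_3 ≡ x_2)) ⊃ ((x_1 ≡ x_2) ∧ (x_2 ∧ x_3))) ∧ ¬(x_1 ⊃ ¬x_1)) ≡ ((x_3 ⊃ ¬x_2) ≡ x_1) = 1/2 ≡ 1/2 = 1/2
¬((((x_1 ∧ (x_3 ≡ x_2)) ⊃ ((x_1 ≡ x_2) ∧ (x_2 ∧ x_3))) ∧ ¬(x_1 ⊃ ¬x_1)) ≡ ((x_3 ⊃ ¬x_2) ≡ x_1)) = ¬1/2 = 1/2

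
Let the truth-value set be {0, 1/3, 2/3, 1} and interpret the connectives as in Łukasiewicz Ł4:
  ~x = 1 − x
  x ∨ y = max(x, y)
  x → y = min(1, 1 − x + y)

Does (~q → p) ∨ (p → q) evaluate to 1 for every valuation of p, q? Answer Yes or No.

Counterexample: take p = 1/3, q = 0.
~q = ~0 = 1
~q → p = 1 → 1/3 = 1/3
p → q = 1/3 → 0 = 2/3
(~q → p) ∨ (p → q) = 1/3 ∨ 2/3 = 2/3
This gives 2/3 ≠ 1.

No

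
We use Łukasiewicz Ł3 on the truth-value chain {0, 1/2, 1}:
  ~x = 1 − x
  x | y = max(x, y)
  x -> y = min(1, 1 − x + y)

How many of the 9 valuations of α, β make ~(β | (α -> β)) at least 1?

1

α = 0, β = 0 ↦ 0  <
α = 0, β = 1/2 ↦ 0  <
α = 0, β = 1 ↦ 0  <
α = 1/2, β = 0 ↦ 1/2  <
α = 1/2, β = 1/2 ↦ 0  <
α = 1/2, β = 1 ↦ 0  <
α = 1, β = 0 ↦ 1  ≥
α = 1, β = 1/2 ↦ 1/2  <
α = 1, β = 1 ↦ 0  <
So 1 of the 9 assignments meets the threshold.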